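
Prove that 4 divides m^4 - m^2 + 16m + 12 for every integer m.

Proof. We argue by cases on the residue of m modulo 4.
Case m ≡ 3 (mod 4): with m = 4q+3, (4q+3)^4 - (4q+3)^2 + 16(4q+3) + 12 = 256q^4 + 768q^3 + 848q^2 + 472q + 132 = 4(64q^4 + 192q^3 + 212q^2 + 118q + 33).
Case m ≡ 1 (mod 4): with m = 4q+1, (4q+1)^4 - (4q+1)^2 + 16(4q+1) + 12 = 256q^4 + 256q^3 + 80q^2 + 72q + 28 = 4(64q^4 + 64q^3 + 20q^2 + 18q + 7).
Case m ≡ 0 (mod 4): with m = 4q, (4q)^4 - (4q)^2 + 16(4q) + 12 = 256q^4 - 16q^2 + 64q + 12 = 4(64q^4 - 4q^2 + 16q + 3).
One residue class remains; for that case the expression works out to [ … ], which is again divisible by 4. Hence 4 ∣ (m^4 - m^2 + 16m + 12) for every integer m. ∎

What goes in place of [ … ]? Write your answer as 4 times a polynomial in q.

4(64q^4 + 128q^3 + 92q^2 + 44q + 14)

Only m ≡ 2 (mod 4) is unaccounted for. Put m = 4q+2:
(4q+2)^4 - (4q+2)^2 + 16(4q+2) + 12 expands to 256q^4 + 512q^3 + 368q^2 + 176q + 56,
and factoring out 4 leaves 4(64q^4 + 128q^3 + 92q^2 + 44q + 14).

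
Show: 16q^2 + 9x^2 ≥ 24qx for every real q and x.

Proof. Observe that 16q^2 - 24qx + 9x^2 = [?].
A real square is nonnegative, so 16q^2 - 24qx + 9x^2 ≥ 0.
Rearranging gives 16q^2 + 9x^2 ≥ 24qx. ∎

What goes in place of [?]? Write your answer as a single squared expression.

The leading and trailing coefficients are 4^2 and 3^2, and 24 = 2·4·3, so the trinomial is (4q - 3x)^2.
Hence 16q^2 - 24qx + 9x^2 ≥ 0.

(4q - 3x)^2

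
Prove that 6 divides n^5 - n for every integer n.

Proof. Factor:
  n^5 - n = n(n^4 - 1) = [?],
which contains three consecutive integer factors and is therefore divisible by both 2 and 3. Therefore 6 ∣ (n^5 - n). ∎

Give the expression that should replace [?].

n^4 - 1 = (n^2 - 1)(n^2 + 1), and n^2 - 1 = (n-1)(n+1).
So n(n^4 - 1) = (n - 1)n(n + 1)(n^2 + 1).

(n - 1)n(n + 1)(n^2 + 1)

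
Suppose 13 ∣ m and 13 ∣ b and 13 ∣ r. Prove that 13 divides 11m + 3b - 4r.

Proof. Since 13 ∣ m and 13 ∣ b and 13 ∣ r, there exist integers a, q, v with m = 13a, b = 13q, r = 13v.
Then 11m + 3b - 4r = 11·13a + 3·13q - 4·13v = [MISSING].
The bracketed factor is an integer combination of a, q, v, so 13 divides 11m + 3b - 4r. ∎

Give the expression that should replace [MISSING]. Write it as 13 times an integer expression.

13(11a + 3q - 4v)

Pull the common 13 out of every term: 11·13a + 3·13q - 4·13v = 13(11a + 3q - 4v).
11a + 3q - 4v is an integer, which exhibits the divisibility.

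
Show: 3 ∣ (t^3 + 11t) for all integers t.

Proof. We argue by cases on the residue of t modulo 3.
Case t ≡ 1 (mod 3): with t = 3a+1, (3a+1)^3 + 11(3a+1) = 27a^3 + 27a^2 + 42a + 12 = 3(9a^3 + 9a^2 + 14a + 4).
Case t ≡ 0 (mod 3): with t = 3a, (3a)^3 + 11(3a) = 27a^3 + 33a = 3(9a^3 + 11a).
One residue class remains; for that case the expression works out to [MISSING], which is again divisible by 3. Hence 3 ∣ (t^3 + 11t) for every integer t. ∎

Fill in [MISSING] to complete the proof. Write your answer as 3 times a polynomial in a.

3(9a^3 + 18a^2 + 23a + 10)

The residues treated are {1, 0}, so the missing case is t ≡ 2 (mod 3); write t = 3a+2.
Then (3a+2)^3 + 11(3a+2) = 27a^3 + 54a^2 + 69a + 30 = 3(9a^3 + 18a^2 + 23a + 10).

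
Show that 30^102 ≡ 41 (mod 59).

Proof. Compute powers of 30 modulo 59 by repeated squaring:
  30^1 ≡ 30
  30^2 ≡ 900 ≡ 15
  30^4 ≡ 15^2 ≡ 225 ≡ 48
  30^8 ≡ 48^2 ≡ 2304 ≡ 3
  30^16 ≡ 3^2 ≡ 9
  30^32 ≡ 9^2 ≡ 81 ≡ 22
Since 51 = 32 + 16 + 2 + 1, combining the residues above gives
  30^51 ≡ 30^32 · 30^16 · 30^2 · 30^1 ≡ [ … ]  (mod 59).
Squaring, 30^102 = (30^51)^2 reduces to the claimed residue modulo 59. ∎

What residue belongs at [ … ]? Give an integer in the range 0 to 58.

Multiply the listed residues: 22 · 9 · 15 · 30 = 198 → 2970 → 89100.
Reducing modulo 59: 89100 = 1510·59 + 10, so 30^51 ≡ 10.

10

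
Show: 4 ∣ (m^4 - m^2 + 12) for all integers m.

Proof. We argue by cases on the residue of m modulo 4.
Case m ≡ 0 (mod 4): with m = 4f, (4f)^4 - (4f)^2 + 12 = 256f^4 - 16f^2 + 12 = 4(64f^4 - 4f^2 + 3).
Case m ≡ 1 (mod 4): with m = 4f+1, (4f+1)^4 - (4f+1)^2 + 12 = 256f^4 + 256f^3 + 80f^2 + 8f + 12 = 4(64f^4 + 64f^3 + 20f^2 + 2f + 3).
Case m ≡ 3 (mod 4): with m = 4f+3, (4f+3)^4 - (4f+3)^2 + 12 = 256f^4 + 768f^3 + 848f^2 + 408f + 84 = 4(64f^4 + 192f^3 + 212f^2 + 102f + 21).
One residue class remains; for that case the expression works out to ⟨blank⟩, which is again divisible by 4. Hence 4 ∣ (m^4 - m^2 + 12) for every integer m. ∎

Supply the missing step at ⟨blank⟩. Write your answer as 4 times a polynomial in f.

The residues treated are {0, 1, 3}, so the missing case is m ≡ 2 (mod 4); write m = 4f+2.
Then (4f+2)^4 - (4f+2)^2 + 12 = 256f^4 + 512f^3 + 368f^2 + 112f + 24 = 4(64f^4 + 128f^3 + 92f^2 + 28f + 6).

4(64f^4 + 128f^3 + 92f^2 + 28f + 6)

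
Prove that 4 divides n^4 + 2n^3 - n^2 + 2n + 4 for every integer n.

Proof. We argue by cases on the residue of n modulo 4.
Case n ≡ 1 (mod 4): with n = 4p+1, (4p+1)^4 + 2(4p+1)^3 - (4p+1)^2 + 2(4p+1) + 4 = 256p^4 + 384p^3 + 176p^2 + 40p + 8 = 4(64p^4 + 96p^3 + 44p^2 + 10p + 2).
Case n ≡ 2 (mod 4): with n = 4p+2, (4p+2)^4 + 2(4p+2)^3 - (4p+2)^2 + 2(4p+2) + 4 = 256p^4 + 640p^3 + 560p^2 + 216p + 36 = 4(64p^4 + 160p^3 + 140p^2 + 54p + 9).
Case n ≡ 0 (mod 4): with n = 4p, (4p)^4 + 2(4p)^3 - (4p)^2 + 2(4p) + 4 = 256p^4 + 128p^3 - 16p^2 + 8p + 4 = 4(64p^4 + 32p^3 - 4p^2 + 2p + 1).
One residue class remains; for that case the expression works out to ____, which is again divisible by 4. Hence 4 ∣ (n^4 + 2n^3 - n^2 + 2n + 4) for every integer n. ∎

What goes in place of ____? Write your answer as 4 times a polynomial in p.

Only n ≡ 3 (mod 4) is unaccounted for. Put n = 4p+3:
(4p+3)^4 + 2(4p+3)^3 - (4p+3)^2 + 2(4p+3) + 4 expands to 256p^4 + 896p^3 + 1136p^2 + 632p + 136,
and factoring out 4 leaves 4(64p^4 + 224p^3 + 284p^2 + 158p + 34).

4(64p^4 + 224p^3 + 284p^2 + 158p + 34)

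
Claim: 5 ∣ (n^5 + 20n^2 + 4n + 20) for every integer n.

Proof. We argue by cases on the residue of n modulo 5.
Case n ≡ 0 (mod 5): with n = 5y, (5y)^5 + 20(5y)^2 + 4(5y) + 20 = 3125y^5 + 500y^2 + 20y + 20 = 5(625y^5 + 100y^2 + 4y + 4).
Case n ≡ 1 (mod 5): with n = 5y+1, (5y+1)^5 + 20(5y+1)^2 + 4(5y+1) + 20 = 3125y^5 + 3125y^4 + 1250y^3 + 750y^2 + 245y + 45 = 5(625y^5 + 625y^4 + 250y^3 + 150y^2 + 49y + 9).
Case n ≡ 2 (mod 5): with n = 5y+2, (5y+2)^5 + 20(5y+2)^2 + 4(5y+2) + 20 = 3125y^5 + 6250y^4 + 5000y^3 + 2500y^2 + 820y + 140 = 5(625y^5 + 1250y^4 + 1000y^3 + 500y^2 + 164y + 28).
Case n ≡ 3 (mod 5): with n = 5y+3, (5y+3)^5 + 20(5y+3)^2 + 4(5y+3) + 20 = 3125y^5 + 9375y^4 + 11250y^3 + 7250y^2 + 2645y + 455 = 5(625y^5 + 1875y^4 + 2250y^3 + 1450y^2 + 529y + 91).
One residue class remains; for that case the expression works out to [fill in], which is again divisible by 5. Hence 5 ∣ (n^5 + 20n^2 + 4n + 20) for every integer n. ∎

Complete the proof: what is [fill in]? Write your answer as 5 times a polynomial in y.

The residues treated are {0, 1, 2, 3}, so the missing case is n ≡ 4 (mod 5); write n = 5y+4.
Then (5y+4)^5 + 20(5y+4)^2 + 4(5y+4) + 20 = 3125y^5 + 12500y^4 + 20000y^3 + 16500y^2 + 7220y + 1380 = 5(625y^5 + 2500y^4 + 4000y^3 + 3300y^2 + 1444y + 276).

5(625y^5 + 2500y^4 + 4000y^3 + 3300y^2 + 1444y + 276)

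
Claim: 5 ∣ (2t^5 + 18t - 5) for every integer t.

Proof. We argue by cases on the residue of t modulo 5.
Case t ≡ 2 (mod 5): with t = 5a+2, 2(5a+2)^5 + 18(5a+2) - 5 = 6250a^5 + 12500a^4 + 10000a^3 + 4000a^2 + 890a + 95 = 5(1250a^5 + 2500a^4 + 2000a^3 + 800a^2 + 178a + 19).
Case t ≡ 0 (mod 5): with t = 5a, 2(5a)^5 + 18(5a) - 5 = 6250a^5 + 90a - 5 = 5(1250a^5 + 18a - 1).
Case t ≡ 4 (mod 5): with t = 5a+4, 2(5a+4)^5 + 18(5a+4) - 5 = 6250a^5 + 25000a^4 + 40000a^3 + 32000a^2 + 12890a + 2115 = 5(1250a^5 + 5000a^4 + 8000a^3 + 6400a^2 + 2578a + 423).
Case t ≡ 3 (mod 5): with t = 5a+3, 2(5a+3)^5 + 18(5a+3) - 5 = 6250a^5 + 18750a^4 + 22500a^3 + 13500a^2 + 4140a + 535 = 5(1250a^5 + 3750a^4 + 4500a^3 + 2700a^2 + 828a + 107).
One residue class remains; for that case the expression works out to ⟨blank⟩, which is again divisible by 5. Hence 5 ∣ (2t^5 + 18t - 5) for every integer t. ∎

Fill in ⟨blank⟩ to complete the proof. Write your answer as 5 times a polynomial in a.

Only t ≡ 1 (mod 5) is unaccounted for. Put t = 5a+1:
2(5a+1)^5 + 18(5a+1) - 5 expands to 6250a^5 + 6250a^4 + 2500a^3 + 500a^2 + 140a + 15,
and factoring out 5 leaves 5(1250a^5 + 1250a^4 + 500a^3 + 100a^2 + 28a + 3).

5(1250a^5 + 1250a^4 + 500a^3 + 100a^2 + 28a + 3)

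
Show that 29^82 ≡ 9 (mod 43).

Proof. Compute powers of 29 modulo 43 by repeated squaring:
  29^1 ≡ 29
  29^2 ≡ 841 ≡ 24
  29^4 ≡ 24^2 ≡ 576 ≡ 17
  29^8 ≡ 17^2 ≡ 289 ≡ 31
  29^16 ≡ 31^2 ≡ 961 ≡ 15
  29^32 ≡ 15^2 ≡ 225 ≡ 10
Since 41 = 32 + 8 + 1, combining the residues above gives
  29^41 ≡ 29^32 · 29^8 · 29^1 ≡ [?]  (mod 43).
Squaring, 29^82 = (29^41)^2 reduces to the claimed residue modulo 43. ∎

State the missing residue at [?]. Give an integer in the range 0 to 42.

3

29^32 · 29^8 · 29^1 ≡ 10 · 31 · 29 = 8990.
8990 mod 43 = 3, so 29^41 ≡ 3 (mod 43).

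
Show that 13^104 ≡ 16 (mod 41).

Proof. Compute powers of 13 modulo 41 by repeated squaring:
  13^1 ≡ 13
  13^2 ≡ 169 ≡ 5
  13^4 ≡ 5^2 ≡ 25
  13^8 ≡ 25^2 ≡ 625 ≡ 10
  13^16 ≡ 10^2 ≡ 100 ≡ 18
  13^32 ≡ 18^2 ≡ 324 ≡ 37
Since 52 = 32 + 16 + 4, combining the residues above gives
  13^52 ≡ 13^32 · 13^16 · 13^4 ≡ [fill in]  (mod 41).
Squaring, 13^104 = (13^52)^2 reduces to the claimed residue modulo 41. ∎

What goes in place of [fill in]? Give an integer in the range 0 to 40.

13^32 · 13^16 · 13^4 ≡ 37 · 18 · 25 = 16650.
16650 mod 41 = 4, so 13^52 ≡ 4 (mod 41).

4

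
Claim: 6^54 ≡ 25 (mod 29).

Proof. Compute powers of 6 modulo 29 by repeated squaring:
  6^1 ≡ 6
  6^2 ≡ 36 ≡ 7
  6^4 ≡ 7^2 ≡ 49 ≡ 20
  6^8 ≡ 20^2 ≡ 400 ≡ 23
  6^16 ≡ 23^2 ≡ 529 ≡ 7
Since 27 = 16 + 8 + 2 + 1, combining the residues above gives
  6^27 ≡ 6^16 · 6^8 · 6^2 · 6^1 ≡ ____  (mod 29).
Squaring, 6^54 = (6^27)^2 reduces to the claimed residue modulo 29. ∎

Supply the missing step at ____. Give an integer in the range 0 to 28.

5

Multiply the listed residues: 7 · 23 · 7 · 6 = 161 → 1127 → 6762.
Reducing modulo 29: 6762 = 233·29 + 5, so 6^27 ≡ 5.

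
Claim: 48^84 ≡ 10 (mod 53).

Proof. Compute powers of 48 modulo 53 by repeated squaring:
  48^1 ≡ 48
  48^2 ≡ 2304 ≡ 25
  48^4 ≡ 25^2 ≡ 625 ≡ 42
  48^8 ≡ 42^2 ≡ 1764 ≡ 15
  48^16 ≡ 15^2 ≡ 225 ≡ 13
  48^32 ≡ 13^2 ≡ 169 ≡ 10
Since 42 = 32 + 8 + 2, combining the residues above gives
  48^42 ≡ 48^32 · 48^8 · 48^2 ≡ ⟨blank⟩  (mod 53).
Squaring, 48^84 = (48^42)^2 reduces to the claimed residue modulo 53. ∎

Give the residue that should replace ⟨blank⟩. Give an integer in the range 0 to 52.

40

Multiply the listed residues: 10 · 15 · 25 = 150 → 3750.
Reducing modulo 53: 3750 = 70·53 + 40, so 48^42 ≡ 40.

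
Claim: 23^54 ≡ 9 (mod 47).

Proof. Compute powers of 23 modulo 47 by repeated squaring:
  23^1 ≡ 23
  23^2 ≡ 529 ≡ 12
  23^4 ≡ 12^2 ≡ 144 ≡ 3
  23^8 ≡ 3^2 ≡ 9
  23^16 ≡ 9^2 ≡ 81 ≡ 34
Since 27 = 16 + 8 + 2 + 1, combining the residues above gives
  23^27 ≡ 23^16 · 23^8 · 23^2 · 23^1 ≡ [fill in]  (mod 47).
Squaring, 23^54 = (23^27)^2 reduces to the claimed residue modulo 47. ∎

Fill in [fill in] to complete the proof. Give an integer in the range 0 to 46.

23^16 · 23^8 · 23^2 · 23^1 ≡ 34 · 9 · 12 · 23 = 84456.
84456 mod 47 = 44, so 23^27 ≡ 44 (mod 47).

44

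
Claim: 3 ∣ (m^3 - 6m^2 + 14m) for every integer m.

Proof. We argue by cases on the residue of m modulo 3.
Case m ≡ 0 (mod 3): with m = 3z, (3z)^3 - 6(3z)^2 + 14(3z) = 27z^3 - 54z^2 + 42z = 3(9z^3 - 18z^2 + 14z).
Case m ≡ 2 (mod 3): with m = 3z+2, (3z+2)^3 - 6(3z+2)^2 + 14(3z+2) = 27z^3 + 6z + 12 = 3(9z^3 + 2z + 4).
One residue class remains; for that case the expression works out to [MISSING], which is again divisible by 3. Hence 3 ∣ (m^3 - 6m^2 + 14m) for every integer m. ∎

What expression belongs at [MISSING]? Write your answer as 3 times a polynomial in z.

The residues treated are {0, 2}, so the missing case is m ≡ 1 (mod 3); write m = 3z+1.
Then (3z+1)^3 - 6(3z+1)^2 + 14(3z+1) = 27z^3 - 27z^2 + 15z + 9 = 3(9z^3 - 9z^2 + 5z + 3).

3(9z^3 - 9z^2 + 5z + 3)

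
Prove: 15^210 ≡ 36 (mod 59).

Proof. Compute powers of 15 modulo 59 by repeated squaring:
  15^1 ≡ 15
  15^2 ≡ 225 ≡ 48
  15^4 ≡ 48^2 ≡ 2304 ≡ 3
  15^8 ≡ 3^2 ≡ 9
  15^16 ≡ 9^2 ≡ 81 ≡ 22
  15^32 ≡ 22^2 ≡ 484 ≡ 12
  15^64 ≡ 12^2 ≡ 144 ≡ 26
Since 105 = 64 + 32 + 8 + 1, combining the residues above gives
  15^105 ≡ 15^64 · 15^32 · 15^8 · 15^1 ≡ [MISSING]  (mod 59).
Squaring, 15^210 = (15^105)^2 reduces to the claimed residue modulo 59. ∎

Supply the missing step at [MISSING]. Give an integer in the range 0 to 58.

15^64 · 15^32 · 15^8 · 15^1 ≡ 26 · 12 · 9 · 15 = 42120.
42120 mod 59 = 53, so 15^105 ≡ 53 (mod 59).

53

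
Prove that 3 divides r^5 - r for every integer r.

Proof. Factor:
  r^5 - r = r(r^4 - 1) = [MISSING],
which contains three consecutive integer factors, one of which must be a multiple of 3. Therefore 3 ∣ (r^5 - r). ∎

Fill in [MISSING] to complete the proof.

r^4 - 1 = (r^2 - 1)(r^2 + 1), and r^2 - 1 = (r-1)(r+1).
So r(r^4 - 1) = (r - 1)r(r + 1)(r^2 + 1).

(r - 1)r(r + 1)(r^2 + 1)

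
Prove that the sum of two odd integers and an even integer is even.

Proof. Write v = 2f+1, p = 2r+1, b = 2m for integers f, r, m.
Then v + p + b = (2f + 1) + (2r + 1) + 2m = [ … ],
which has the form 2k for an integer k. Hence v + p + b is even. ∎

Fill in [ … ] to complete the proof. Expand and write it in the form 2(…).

2(f + m + r + 1)

(2f + 1) + (2r + 1) + 2m = 2f + 2m + 2r + 2
= 2(f + m + r + 1).
Since f + m + r + 1 is an integer, the sum is of the form 2k for an integer k.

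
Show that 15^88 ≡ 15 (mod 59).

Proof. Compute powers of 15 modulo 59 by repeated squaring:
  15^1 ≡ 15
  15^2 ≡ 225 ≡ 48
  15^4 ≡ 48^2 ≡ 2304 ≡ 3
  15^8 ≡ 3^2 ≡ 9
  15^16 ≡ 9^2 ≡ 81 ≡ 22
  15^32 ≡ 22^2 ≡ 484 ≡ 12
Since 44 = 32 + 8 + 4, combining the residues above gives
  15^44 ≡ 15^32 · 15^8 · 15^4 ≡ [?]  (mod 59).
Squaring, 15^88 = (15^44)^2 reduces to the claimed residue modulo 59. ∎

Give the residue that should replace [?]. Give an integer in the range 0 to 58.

29

Multiply the listed residues: 12 · 9 · 3 = 108 → 324.
Reducing modulo 59: 324 = 5·59 + 29, so 15^44 ≡ 29.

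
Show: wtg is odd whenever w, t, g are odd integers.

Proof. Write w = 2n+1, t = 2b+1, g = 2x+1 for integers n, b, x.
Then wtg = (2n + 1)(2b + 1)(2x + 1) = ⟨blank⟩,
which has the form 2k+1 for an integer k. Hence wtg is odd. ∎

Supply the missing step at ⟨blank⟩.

2(4bnx + 2bn + 2bx + b + 2nx + n + x) + 1

(2n + 1)(2b + 1)(2x + 1) = 8bnx + 4bn + 4bx + 2b + 4nx + 2n + 2x + 1
= 2(4bnx + 2bn + 2bx + b + 2nx + n + x) + 1.
Since 4bnx + 2bn + 2bx + b + 2nx + n + x is an integer, the product is of the form 2k+1 for an integer k.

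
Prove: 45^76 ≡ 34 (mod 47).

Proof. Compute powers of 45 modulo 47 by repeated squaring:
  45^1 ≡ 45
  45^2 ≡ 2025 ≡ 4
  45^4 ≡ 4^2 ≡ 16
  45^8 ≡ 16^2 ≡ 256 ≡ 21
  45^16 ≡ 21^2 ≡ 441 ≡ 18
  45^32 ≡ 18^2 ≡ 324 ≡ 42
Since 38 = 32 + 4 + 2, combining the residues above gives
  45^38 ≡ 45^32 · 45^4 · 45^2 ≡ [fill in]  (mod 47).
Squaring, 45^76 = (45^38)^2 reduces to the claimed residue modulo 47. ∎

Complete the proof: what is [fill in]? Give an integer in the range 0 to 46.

Multiply the listed residues: 42 · 16 · 4 = 672 → 2688.
Reducing modulo 47: 2688 = 57·47 + 9, so 45^38 ≡ 9.

9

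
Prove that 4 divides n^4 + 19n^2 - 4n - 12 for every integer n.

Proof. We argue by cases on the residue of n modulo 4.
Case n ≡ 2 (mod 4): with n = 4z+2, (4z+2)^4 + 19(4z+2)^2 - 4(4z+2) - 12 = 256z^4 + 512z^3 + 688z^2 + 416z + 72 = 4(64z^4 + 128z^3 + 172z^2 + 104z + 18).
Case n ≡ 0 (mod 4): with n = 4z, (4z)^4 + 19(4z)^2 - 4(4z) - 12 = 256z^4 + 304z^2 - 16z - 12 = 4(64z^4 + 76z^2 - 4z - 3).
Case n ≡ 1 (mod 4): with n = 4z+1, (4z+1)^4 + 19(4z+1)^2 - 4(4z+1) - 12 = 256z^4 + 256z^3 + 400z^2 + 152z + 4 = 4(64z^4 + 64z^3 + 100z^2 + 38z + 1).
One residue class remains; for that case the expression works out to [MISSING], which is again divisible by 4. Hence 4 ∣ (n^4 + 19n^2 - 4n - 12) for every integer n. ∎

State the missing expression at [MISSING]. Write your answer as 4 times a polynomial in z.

4(64z^4 + 192z^3 + 292z^2 + 218z + 57)

The residues treated are {2, 0, 1}, so the missing case is n ≡ 3 (mod 4); write n = 4z+3.
Then (4z+3)^4 + 19(4z+3)^2 - 4(4z+3) - 12 = 256z^4 + 768z^3 + 1168z^2 + 872z + 228 = 4(64z^4 + 192z^3 + 292z^2 + 218z + 57).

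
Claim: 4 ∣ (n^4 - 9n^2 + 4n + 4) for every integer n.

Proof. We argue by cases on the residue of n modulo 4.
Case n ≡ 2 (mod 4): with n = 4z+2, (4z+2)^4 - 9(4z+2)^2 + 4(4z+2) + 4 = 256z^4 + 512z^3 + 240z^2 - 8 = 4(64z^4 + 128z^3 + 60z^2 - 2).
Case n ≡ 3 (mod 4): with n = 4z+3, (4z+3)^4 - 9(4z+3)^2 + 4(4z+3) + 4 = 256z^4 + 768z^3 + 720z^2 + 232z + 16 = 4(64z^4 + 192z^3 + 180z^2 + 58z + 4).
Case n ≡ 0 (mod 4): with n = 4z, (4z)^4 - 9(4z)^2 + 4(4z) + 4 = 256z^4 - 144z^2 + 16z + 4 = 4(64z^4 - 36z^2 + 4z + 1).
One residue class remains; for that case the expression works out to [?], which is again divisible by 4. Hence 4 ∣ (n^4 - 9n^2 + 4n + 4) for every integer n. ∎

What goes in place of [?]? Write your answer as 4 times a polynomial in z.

Only n ≡ 1 (mod 4) is unaccounted for. Put n = 4z+1:
(4z+1)^4 - 9(4z+1)^2 + 4(4z+1) + 4 expands to 256z^4 + 256z^3 - 48z^2 - 40z,
and factoring out 4 leaves 4(64z^4 + 64z^3 - 12z^2 - 10z).

4(64z^4 + 64z^3 - 12z^2 - 10z)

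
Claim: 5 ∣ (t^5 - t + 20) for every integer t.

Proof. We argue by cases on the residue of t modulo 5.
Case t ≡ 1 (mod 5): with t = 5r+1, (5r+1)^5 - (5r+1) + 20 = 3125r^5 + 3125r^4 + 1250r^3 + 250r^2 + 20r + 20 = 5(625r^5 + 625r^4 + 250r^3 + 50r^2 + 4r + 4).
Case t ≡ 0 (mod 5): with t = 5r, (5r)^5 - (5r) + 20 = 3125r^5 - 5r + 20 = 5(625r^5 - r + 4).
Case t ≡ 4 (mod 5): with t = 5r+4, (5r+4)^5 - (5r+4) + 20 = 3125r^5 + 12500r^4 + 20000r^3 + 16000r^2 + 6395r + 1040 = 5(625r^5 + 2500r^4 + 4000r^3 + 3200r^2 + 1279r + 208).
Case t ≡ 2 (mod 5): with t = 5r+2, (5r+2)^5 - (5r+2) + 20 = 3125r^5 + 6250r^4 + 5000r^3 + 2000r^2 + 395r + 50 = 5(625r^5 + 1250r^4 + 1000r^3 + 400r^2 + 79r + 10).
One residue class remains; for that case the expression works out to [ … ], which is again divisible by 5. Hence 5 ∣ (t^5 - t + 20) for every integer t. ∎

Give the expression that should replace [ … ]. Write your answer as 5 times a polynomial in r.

5(625r^5 + 1875r^4 + 2250r^3 + 1350r^2 + 404r + 52)

Only t ≡ 3 (mod 5) is unaccounted for. Put t = 5r+3:
(5r+3)^5 - (5r+3) + 20 expands to 3125r^5 + 9375r^4 + 11250r^3 + 6750r^2 + 2020r + 260,
and factoring out 5 leaves 5(625r^5 + 1875r^4 + 2250r^3 + 1350r^2 + 404r + 52).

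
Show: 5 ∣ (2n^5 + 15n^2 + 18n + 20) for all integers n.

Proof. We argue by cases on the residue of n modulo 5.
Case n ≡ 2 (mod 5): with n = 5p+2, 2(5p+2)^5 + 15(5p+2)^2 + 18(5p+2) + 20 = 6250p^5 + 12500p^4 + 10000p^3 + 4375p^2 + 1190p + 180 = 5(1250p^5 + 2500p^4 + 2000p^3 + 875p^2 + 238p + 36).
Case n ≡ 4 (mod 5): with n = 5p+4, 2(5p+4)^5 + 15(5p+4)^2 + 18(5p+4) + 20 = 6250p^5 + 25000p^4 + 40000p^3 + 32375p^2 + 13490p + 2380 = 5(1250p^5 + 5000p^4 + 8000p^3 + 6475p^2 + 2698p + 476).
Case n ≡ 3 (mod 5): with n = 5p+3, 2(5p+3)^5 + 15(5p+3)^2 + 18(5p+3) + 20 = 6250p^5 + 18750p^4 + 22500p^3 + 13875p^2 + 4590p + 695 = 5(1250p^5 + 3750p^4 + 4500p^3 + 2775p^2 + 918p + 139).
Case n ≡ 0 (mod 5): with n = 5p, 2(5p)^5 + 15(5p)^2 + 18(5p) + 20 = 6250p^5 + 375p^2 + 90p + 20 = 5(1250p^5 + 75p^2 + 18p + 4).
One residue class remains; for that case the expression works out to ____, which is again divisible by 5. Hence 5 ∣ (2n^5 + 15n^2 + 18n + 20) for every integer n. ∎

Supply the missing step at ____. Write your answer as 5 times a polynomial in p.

5(1250p^5 + 1250p^4 + 500p^3 + 175p^2 + 58p + 11)

The residues treated are {2, 4, 3, 0}, so the missing case is n ≡ 1 (mod 5); write n = 5p+1.
Then 2(5p+1)^5 + 15(5p+1)^2 + 18(5p+1) + 20 = 6250p^5 + 6250p^4 + 2500p^3 + 875p^2 + 290p + 55 = 5(1250p^5 + 1250p^4 + 500p^3 + 175p^2 + 58p + 11).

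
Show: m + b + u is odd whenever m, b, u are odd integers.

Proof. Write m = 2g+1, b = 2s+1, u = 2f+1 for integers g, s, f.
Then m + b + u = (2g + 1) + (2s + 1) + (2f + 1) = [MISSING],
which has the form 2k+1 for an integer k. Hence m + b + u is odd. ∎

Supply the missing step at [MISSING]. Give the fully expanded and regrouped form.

(2g + 1) + (2s + 1) + (2f + 1) = 2f + 2g + 2s + 3
= 2(f + g + s + 1) + 1.
Since f + g + s + 1 is an integer, the sum is of the form 2k+1 for an integer k.

2(f + g + s + 1) + 1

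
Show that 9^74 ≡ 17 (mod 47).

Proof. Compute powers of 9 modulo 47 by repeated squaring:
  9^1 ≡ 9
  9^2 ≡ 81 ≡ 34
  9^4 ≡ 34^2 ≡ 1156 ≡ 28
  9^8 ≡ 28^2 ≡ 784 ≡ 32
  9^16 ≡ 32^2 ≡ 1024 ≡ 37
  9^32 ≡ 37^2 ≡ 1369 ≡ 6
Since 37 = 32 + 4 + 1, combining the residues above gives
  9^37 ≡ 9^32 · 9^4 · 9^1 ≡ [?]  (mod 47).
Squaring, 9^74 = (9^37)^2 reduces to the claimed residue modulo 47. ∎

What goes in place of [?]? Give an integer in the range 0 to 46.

8

9^32 · 9^4 · 9^1 ≡ 6 · 28 · 9 = 1512.
1512 mod 47 = 8, so 9^37 ≡ 8 (mod 47).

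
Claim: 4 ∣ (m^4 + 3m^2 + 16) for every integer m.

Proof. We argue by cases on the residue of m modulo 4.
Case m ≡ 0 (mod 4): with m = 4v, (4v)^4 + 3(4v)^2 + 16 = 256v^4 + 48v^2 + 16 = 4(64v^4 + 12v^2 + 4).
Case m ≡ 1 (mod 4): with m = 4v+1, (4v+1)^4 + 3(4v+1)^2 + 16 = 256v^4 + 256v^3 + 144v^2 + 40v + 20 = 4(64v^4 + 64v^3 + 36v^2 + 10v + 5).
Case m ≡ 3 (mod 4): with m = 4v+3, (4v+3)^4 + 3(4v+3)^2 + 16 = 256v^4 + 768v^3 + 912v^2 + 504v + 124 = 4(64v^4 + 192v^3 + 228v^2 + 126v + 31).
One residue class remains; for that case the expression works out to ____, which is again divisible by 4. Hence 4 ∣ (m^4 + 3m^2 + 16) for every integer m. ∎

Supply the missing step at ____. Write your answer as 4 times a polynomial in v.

The residues treated are {0, 1, 3}, so the missing case is m ≡ 2 (mod 4); write m = 4v+2.
Then (4v+2)^4 + 3(4v+2)^2 + 16 = 256v^4 + 512v^3 + 432v^2 + 176v + 44 = 4(64v^4 + 128v^3 + 108v^2 + 44v + 11).

4(64v^4 + 128v^3 + 108v^2 + 44v + 11)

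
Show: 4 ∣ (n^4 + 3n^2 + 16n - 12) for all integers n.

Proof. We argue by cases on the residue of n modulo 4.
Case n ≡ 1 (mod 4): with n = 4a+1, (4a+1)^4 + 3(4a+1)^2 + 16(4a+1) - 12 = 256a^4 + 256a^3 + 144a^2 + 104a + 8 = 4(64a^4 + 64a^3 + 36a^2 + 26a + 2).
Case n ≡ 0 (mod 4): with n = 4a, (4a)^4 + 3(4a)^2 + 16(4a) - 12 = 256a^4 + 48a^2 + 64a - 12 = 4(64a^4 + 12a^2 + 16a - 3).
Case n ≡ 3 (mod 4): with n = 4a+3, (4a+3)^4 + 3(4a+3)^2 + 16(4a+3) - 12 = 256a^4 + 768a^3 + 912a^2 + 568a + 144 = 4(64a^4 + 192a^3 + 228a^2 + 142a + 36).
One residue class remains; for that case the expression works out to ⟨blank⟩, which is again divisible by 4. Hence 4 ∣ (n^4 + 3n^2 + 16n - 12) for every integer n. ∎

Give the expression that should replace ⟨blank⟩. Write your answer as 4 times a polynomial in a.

Only n ≡ 2 (mod 4) is unaccounted for. Put n = 4a+2:
(4a+2)^4 + 3(4a+2)^2 + 16(4a+2) - 12 expands to 256a^4 + 512a^3 + 432a^2 + 240a + 48,
and factoring out 4 leaves 4(64a^4 + 128a^3 + 108a^2 + 60a + 12).

4(64a^4 + 128a^3 + 108a^2 + 60a + 12)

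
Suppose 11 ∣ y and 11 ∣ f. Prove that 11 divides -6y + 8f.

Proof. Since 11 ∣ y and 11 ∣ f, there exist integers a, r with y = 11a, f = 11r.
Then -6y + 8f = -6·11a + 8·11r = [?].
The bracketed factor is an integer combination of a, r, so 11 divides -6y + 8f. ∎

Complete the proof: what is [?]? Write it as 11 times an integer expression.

Each term has a factor of 11: -6·11a + 8·11r = 11·(-6a + 8r).
Since -6a + 8r is an integer, 11 ∣ (-6y + 8f).

11(-6a + 8r)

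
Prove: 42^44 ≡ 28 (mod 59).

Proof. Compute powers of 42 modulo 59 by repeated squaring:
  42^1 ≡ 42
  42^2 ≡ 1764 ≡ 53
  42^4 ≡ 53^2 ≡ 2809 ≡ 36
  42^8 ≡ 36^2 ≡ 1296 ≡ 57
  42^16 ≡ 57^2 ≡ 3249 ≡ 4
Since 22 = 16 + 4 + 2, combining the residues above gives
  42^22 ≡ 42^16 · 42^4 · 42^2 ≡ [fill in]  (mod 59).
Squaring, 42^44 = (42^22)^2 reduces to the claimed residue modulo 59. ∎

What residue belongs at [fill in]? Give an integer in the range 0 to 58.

Multiply the listed residues: 4 · 36 · 53 = 144 → 7632.
Reducing modulo 59: 7632 = 129·59 + 21, so 42^22 ≡ 21.

21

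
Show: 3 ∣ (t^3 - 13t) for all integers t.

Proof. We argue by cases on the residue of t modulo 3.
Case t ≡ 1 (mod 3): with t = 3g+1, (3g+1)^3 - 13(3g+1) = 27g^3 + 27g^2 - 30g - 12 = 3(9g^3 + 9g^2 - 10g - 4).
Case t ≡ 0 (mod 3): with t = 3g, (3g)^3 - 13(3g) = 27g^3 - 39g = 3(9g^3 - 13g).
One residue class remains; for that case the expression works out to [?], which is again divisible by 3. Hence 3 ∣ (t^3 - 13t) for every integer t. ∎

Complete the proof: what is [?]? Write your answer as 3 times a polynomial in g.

3(9g^3 + 18g^2 - g - 6)

The residues treated are {1, 0}, so the missing case is t ≡ 2 (mod 3); write t = 3g+2.
Then (3g+2)^3 - 13(3g+2) = 27g^3 + 54g^2 - 3g - 18 = 3(9g^3 + 18g^2 - g - 6).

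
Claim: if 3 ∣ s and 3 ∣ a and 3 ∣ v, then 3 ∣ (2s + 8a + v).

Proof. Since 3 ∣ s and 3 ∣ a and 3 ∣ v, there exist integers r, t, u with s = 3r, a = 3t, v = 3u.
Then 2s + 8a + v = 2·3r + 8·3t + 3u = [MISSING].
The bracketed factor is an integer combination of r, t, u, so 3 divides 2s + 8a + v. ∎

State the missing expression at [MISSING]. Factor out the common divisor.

3(2r + 8t + u)

Each term has a factor of 3: 2·3r + 8·3t + 3u = 3·(2r + 8t + u).
Since 2r + 8t + u is an integer, 3 ∣ (2s + 8a + v).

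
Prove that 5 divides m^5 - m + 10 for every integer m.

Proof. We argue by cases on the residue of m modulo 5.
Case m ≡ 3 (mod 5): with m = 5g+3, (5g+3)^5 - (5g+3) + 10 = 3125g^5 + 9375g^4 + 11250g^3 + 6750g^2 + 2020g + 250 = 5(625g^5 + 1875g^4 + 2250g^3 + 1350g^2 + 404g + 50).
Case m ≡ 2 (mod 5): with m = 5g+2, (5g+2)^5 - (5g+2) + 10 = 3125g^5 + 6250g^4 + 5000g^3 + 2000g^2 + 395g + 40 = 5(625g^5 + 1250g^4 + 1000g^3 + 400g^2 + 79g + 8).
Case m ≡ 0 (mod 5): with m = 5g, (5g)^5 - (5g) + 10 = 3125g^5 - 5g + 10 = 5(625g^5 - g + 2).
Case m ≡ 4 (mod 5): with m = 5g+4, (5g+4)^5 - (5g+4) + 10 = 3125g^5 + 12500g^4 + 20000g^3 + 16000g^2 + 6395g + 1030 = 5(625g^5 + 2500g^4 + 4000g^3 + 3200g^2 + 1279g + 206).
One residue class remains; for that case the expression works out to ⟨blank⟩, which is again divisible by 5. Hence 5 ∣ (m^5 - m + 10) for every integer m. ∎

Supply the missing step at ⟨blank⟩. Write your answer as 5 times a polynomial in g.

Only m ≡ 1 (mod 5) is unaccounted for. Put m = 5g+1:
(5g+1)^5 - (5g+1) + 10 expands to 3125g^5 + 3125g^4 + 1250g^3 + 250g^2 + 20g + 10,
and factoring out 5 leaves 5(625g^5 + 625g^4 + 250g^3 + 50g^2 + 4g + 2).

5(625g^5 + 625g^4 + 250g^3 + 50g^2 + 4g + 2)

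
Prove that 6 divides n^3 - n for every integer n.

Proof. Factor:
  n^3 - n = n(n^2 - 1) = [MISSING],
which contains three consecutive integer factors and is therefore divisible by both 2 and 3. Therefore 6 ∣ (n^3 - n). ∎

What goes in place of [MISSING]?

n(n^2 - 1) = n(n - 1)(n + 1) = (n - 1)n(n + 1).
These three factors are consecutive integers, so their product is divisible by 6.

(n - 1)n(n + 1)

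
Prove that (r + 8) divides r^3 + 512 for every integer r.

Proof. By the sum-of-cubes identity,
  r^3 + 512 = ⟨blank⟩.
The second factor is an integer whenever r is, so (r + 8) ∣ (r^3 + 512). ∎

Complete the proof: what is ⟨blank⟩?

(r + 8)(r^2 - 8r + 64)

Polynomial division of r^3 + 512 by r + 8 leaves remainder 0 and quotient r^2 - 8r + 64.
Hence r^3 + 512 = (r + 8)(r^2 - 8r + 64).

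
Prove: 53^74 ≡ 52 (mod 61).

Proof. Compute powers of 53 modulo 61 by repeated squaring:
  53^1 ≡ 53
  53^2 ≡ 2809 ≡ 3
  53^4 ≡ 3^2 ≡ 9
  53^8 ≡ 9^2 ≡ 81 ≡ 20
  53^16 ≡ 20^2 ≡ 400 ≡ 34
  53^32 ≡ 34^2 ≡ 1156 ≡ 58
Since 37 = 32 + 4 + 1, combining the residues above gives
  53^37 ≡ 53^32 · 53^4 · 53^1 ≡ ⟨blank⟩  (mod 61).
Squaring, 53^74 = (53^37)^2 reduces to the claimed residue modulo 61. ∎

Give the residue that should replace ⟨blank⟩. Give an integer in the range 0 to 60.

Multiply the listed residues: 58 · 9 · 53 = 522 → 27666.
Reducing modulo 61: 27666 = 453·61 + 33, so 53^37 ≡ 33.

33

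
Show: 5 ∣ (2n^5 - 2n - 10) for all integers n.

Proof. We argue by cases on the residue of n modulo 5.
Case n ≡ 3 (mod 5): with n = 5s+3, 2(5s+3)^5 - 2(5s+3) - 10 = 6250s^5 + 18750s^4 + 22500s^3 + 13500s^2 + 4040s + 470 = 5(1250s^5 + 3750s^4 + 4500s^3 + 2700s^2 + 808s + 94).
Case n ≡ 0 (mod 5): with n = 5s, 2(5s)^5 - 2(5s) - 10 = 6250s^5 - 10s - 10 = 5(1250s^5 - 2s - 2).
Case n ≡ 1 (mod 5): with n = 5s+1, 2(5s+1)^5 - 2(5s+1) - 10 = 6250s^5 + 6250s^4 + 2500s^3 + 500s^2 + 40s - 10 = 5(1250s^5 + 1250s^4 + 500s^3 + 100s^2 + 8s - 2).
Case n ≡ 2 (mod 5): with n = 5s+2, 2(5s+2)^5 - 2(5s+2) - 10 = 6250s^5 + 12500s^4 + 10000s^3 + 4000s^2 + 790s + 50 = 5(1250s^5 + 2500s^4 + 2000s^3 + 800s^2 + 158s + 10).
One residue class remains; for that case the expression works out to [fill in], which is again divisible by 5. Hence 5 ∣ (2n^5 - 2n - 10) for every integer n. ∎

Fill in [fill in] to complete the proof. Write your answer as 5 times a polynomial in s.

Only n ≡ 4 (mod 5) is unaccounted for. Put n = 5s+4:
2(5s+4)^5 - 2(5s+4) - 10 expands to 6250s^5 + 25000s^4 + 40000s^3 + 32000s^2 + 12790s + 2030,
and factoring out 5 leaves 5(1250s^5 + 5000s^4 + 8000s^3 + 6400s^2 + 2558s + 406).

5(1250s^5 + 5000s^4 + 8000s^3 + 6400s^2 + 2558s + 406)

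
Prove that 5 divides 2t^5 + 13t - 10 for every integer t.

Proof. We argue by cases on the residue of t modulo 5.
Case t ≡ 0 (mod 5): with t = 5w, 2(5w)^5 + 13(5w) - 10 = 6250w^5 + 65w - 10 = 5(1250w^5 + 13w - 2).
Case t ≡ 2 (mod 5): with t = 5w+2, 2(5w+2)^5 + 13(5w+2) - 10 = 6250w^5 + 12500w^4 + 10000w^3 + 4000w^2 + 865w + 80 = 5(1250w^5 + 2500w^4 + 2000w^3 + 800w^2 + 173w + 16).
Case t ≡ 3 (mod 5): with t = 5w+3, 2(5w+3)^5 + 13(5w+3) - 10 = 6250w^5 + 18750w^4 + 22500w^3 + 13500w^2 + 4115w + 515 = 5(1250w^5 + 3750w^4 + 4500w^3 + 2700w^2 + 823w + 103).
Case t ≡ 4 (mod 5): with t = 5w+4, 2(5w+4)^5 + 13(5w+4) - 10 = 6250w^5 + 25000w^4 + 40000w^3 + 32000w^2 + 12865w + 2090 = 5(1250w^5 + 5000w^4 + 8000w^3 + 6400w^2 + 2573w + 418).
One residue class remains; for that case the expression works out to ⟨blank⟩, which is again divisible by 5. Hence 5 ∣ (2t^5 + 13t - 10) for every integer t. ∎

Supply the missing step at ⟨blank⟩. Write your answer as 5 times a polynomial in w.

5(1250w^5 + 1250w^4 + 500w^3 + 100w^2 + 23w + 1)

Only t ≡ 1 (mod 5) is unaccounted for. Put t = 5w+1:
2(5w+1)^5 + 13(5w+1) - 10 expands to 6250w^5 + 6250w^4 + 2500w^3 + 500w^2 + 115w + 5,
and factoring out 5 leaves 5(1250w^5 + 1250w^4 + 500w^3 + 100w^2 + 23w + 1).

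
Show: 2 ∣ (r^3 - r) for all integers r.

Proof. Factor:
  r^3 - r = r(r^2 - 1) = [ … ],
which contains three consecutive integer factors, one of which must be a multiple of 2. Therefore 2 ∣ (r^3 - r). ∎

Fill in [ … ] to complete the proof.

r(r^2 - 1) = r(r - 1)(r + 1) = (r - 1)r(r + 1).
These three factors are consecutive integers, so their product is divisible by 2.

(r - 1)r(r + 1)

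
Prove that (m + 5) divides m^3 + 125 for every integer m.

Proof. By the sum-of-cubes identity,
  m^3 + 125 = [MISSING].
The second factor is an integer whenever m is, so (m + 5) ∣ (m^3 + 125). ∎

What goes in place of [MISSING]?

(m + 5)(m^2 - 5m + 25)

Polynomial division of m^3 + 125 by m + 5 leaves remainder 0 and quotient m^2 - 5m + 25.
Hence m^3 + 125 = (m + 5)(m^2 - 5m + 25).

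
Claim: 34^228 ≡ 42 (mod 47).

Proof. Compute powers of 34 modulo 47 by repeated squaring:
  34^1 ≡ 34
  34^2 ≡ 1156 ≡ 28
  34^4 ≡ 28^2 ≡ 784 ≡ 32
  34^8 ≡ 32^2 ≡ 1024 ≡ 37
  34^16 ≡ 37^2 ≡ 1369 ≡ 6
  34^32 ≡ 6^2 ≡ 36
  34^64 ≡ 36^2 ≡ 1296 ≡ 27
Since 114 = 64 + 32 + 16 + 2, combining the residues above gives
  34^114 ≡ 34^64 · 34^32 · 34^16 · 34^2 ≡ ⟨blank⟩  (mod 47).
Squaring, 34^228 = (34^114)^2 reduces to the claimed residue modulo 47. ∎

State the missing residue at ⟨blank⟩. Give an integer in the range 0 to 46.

Multiply the listed residues: 27 · 36 · 6 · 28 = 972 → 5832 → 163296.
Reducing modulo 47: 163296 = 3474·47 + 18, so 34^114 ≡ 18.

18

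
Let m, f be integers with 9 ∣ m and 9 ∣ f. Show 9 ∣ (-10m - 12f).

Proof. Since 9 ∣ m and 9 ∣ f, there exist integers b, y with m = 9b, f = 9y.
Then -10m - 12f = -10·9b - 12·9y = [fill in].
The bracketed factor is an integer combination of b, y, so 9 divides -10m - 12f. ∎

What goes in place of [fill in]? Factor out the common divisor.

9(-10b - 12y)

Pull the common 9 out of every term: -10·9b - 12·9y = 9(-10b - 12y).
-10b - 12y is an integer, which exhibits the divisibility.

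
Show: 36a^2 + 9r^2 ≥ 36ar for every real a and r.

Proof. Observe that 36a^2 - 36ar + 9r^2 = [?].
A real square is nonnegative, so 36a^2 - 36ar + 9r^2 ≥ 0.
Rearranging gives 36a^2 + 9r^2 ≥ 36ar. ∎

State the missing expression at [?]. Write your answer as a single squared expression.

36a^2 - 36ar + 9r^2 is a perfect-square trinomial: the outer terms are (6a)^2 and (3r)^2, and the cross term is -2·6a·3r.
So 36a^2 - 36ar + 9r^2 = (6a - 3r)^2 ≥ 0.

(6a - 3r)^2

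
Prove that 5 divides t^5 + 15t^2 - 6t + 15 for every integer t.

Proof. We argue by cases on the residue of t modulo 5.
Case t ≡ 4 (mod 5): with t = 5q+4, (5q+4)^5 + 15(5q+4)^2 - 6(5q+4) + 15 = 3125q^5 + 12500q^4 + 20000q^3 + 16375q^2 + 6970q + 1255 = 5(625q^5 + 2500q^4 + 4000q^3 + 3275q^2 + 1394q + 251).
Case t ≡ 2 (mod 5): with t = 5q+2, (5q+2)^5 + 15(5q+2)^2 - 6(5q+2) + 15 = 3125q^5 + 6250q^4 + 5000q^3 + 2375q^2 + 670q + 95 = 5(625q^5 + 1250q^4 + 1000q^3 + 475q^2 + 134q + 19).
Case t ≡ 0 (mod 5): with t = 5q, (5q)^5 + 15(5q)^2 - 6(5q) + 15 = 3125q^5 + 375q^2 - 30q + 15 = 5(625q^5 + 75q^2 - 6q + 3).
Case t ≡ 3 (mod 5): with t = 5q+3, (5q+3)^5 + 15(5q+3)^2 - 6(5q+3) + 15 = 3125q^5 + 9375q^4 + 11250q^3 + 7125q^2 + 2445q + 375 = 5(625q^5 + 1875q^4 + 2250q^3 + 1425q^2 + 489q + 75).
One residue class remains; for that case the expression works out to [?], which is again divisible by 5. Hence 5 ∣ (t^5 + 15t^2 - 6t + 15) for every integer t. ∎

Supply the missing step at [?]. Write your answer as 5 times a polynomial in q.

5(625q^5 + 625q^4 + 250q^3 + 125q^2 + 29q + 5)

The residues treated are {4, 2, 0, 3}, so the missing case is t ≡ 1 (mod 5); write t = 5q+1.
Then (5q+1)^5 + 15(5q+1)^2 - 6(5q+1) + 15 = 3125q^5 + 3125q^4 + 1250q^3 + 625q^2 + 145q + 25 = 5(625q^5 + 625q^4 + 250q^3 + 125q^2 + 29q + 5).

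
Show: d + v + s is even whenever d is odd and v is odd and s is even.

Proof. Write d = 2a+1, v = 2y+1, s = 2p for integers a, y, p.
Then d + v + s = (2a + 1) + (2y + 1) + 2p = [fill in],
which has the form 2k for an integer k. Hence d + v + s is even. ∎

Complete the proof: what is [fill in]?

(2a + 1) + (2y + 1) + 2p = 2a + 2p + 2y + 2
= 2(a + p + y + 1).
Since a + p + y + 1 is an integer, the sum is of the form 2k for an integer k.

2(a + p + y + 1)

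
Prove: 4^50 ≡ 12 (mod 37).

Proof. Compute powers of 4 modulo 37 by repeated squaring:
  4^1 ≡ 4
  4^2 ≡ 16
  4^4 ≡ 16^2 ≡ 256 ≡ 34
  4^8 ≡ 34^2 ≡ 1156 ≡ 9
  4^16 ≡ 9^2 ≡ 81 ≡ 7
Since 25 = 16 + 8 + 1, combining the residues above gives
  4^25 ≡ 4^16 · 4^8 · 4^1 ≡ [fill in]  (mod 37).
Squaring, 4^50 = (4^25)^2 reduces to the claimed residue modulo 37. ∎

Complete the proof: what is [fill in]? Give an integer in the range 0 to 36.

Multiply the listed residues: 7 · 9 · 4 = 63 → 252.
Reducing modulo 37: 252 = 6·37 + 30, so 4^25 ≡ 30.

30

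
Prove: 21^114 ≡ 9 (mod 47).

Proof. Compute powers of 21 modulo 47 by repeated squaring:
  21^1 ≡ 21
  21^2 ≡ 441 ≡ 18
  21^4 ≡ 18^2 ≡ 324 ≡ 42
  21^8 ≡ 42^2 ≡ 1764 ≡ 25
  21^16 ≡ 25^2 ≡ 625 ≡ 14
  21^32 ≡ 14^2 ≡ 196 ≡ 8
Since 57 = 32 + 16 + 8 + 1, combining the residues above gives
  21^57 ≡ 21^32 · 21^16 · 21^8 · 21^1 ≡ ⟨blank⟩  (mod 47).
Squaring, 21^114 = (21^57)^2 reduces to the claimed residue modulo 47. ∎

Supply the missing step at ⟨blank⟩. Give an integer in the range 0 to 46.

3

21^32 · 21^16 · 21^8 · 21^1 ≡ 8 · 14 · 25 · 21 = 58800.
58800 mod 47 = 3, so 21^57 ≡ 3 (mod 47).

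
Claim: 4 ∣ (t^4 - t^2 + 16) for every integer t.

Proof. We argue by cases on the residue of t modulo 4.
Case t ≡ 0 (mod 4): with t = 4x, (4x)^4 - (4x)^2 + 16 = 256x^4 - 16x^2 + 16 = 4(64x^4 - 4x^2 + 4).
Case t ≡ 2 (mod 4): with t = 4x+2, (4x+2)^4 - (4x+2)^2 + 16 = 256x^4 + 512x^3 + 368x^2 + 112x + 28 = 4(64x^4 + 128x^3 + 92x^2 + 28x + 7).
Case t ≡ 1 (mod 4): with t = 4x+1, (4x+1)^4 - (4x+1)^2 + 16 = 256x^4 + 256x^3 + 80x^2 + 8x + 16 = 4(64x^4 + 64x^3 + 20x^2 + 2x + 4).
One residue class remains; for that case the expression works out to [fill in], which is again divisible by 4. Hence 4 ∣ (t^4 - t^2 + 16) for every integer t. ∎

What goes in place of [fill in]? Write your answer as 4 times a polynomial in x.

4(64x^4 + 192x^3 + 212x^2 + 102x + 22)

The residues treated are {0, 2, 1}, so the missing case is t ≡ 3 (mod 4); write t = 4x+3.
Then (4x+3)^4 - (4x+3)^2 + 16 = 256x^4 + 768x^3 + 848x^2 + 408x + 88 = 4(64x^4 + 192x^3 + 212x^2 + 102x + 22).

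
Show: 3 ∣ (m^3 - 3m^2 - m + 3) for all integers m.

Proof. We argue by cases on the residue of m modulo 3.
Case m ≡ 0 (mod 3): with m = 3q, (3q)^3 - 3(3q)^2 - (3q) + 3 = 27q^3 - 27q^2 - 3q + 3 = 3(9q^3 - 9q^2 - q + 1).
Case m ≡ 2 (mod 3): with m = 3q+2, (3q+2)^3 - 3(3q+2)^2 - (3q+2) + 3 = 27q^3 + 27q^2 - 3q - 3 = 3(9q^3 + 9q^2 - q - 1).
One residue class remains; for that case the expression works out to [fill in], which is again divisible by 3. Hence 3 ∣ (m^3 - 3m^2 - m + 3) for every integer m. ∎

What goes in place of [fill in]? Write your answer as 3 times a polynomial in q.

3(9q^3 - 4q)

Only m ≡ 1 (mod 3) is unaccounted for. Put m = 3q+1:
(3q+1)^3 - 3(3q+1)^2 - (3q+1) + 3 expands to 27q^3 - 12q,
and factoring out 3 leaves 3(9q^3 - 4q).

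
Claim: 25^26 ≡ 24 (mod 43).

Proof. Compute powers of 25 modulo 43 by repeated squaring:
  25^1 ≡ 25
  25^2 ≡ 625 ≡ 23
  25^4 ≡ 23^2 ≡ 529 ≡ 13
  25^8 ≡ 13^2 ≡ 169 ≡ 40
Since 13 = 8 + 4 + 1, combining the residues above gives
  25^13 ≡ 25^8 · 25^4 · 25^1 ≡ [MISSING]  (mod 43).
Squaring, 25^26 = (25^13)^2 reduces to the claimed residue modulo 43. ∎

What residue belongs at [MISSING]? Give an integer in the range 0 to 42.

14

25^8 · 25^4 · 25^1 ≡ 40 · 13 · 25 = 13000.
13000 mod 43 = 14, so 25^13 ≡ 14 (mod 43).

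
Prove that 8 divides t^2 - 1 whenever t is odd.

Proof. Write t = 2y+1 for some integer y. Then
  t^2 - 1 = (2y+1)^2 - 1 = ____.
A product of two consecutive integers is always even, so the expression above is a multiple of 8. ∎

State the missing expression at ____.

(2y+1)^2 - 1 = 4y^2 + 4y + 1 - 1 = 4y^2 + 4y = 4y(y+1).
Since y and y+1 are consecutive, y(y+1) is even, and 4·(even) is a multiple of 8.

4y(y + 1)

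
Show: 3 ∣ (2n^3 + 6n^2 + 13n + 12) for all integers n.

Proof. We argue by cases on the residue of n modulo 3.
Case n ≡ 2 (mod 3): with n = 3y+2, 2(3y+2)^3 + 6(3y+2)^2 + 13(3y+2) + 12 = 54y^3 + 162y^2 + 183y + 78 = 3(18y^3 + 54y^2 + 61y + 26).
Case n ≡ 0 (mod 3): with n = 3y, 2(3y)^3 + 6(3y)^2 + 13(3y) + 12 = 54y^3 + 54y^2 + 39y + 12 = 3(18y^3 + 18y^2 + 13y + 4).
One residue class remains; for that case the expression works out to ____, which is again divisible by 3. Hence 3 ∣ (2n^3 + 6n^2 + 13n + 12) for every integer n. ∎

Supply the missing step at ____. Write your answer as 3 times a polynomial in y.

The residues treated are {2, 0}, so the missing case is n ≡ 1 (mod 3); write n = 3y+1.
Then 2(3y+1)^3 + 6(3y+1)^2 + 13(3y+1) + 12 = 54y^3 + 108y^2 + 93y + 33 = 3(18y^3 + 36y^2 + 31y + 11).

3(18y^3 + 36y^2 + 31y + 11)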